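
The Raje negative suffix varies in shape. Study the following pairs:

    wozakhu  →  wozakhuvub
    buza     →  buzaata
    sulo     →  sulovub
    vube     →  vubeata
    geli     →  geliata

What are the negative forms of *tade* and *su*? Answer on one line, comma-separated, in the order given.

The suffix is conditioned by the last vowel: -vub when the last vowel of the stem is a rounded vowel (*wozakhu*, *sulo*); -ata when the last vowel of the stem is an unrounded vowel (*buza*, *vube*, *geli*).
*tade*: last vowel = /e/, an unrounded vowel → -ata → *tadeata*.
*su* — last vowel /u/ (a rounded vowel) → -vub → *suvub*.

tadeata, suvub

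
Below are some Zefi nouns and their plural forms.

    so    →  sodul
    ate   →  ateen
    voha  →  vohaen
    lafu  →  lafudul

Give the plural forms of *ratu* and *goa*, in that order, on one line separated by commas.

ratudul, goaen

The pattern is rounding harmony: -dul when the last vowel of the stem is a rounded vowel (*so*, *lafu*); -en when the last vowel of the stem is an unrounded vowel (*ate*, *voha*).
*ratu*: last vowel = /u/, a rounded vowel → -dul → *ratudul*.
Since the last vowel of *goa* is /a/ (an unrounded vowel), it takes -en, giving *goaen*.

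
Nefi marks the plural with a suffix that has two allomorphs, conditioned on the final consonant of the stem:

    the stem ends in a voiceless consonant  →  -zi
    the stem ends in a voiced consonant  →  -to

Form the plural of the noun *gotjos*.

Since the final consonant of *gotjos* is /s/ (voiceless), it takes -zi, giving *gotjoszi*.

gotjoszi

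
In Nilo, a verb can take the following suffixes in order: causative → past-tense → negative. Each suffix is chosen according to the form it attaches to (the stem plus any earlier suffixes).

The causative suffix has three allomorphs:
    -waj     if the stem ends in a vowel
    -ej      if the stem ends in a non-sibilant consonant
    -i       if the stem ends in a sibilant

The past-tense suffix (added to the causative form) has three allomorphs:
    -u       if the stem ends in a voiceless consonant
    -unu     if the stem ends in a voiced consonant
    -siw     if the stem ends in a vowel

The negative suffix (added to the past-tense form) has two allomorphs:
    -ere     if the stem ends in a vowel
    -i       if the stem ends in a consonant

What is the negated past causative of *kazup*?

kazupejunuere

*kazup* — final sound /p/ (a non-sibilant consonant) → -ej → *kazupej*.
The causative form *kazupej* — final sound /j/ (a voiced consonant) → -unu → *kazupejunu*.
Since the final sound of the past-tense form *kazupejunu* is /u/ (a vowel), it takes -ere, giving *kazupejunuere*.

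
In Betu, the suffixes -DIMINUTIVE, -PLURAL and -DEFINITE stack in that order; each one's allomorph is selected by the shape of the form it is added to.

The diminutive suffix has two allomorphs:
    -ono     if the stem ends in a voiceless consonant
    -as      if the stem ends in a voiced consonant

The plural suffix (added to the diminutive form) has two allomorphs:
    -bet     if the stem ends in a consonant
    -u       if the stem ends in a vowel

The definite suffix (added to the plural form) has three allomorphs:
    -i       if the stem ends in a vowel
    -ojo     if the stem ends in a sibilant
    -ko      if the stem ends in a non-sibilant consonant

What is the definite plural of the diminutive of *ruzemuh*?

ruzemuhonoui

*ruzemuh*: final consonant = /h/, voiceless → -ono → *ruzemuhono*.
The final sound of the diminutive form *ruzemuhono* is /o/, which is a vowel, so the plural suffix is -u, giving *ruzemuhonou*.
Since the final sound of the plural form *ruzemuhonou* is /u/ (a vowel), it takes -i, giving *ruzemuhonoui*.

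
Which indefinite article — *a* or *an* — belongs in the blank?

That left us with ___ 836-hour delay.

an

The indefinite article is chosen by the initial *sound* of the following word, not its spelling.
The number *836* is spoken "eight hundred …", beginning with /eɪt/ — a vowel sound.
So the article is *an*: That left us with an 836-hour delay.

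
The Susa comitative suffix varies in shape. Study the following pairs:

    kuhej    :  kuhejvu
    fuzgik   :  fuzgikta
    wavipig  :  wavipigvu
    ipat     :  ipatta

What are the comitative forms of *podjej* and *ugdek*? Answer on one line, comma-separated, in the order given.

The suffix is conditioned by the final consonant: -ta when the stem ends in a voiceless consonant (*fuzgik*, *ipat*); -vu when the stem ends in a voiced consonant (*kuhej*, *wavipig*).
*podjej* — final consonant /j/ (voiced) → -vu → *podjejvu*.
*ugdek*: final consonant = /k/, voiceless → -ta → *ugdekta*.

podjejvu, ugdekta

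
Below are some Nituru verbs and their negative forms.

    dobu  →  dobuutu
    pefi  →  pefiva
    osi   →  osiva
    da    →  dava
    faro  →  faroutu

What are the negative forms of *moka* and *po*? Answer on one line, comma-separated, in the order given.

mokava, poutu

Looking at the last vowel of each stem: -utu when the last vowel of the stem is a rounded vowel (*dobu*, *faro*); -va when the last vowel of the stem is an unrounded vowel (*pefi*, *osi*, *da*).
*moka* — last vowel /a/ (an unrounded vowel) → -va → *mokava*.
Since the last vowel of *po* is /o/ (a rounded vowel), it takes -utu, giving *poutu*.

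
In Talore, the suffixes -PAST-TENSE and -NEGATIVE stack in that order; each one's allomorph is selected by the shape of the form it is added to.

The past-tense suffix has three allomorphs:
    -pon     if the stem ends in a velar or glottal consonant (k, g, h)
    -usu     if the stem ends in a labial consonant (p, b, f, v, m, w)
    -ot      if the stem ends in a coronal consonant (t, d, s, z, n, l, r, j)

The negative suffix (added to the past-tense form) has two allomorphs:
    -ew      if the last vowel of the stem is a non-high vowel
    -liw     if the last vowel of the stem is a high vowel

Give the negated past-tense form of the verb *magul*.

magulotew

*magul* — final consonant /l/ (coronal) → -ot → *magulot*.
The last vowel of the past-tense form *magulot* is /o/, which is a non-high vowel, so the negative suffix is -ew, giving *magulotew*.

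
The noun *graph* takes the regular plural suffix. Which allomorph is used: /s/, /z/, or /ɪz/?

The stem *graph* ends in a voiceless non-sibilant consonant.
The plural suffix surfaces as /ɪz/ after sibilants, /s/ after other voiceless consonants, and /z/ after other voiced sounds.
So the plural -s on *graph* is pronounced /s/.

/s/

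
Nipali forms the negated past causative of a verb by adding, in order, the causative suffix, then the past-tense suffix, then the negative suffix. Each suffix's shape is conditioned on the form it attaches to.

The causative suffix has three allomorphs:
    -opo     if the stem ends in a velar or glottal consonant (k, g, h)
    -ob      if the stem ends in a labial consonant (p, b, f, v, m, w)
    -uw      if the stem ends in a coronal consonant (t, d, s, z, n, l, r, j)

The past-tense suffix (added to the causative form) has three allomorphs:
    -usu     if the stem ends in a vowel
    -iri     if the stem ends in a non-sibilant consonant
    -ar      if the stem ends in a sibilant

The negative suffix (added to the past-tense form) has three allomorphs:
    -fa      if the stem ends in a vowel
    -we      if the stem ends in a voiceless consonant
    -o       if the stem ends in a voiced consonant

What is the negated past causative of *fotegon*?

*fotegon* — final consonant /n/ (coronal) → -uw → *fotegonuw*.
The causative form *fotegonuw*: final sound = /w/, a non-sibilant consonant → -iri → *fotegonuwiri*.
The past-tense form *fotegonuwiri* — final sound /i/ (a vowel) → -fa → *fotegonuwirifa*.

fotegonuwirifa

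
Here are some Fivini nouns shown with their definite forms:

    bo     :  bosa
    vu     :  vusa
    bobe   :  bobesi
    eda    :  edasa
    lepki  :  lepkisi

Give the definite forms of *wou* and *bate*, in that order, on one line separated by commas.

wousa, batesi

The alternation tracks the last vowel of the stem — -si when the last vowel of the stem is a front vowel (*bobe*, *lepki*); -sa when the last vowel of the stem is a back vowel (*bo*, *vu*, *eda*).
The last vowel of *wou* is /u/, which is a back vowel, so the suffix is -sa, giving *wousa*.
Since the last vowel of *bate* is /e/ (a front vowel), it takes -si, giving *batesi*.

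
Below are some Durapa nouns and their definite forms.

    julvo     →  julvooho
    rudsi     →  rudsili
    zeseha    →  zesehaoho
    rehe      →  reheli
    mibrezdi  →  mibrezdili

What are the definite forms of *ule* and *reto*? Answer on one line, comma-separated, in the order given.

Looking at the last vowel of each stem: -li when the last vowel of the stem is a front vowel (*rudsi*, *rehe*, *mibrezdi*); -oho when the last vowel of the stem is a back vowel (*julvo*, *zeseha*).
*ule* — last vowel /e/ (a front vowel) → -li → *uleli*.
The last vowel of *reto* is /o/, which is a back vowel, so the suffix is -oho, giving *retooho*.

uleli, retooho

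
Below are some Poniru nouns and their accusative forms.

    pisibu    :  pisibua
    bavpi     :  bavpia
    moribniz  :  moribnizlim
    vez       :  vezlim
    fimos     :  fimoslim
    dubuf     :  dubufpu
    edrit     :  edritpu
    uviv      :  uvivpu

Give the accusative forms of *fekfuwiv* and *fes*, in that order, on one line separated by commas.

The suffix is conditioned by the final sound: -lim when the stem ends in a sibilant (*moribniz*, *vez*, *fimos*); -pu when the stem ends in a non-sibilant consonant (*dubuf*, *edrit*, *uviv*); -a when the stem ends in a vowel (*pisibu*, *bavpi*).
*fekfuwiv*: final sound = /v/, a non-sibilant consonant → -pu → *fekfuwivpu*.
Since the final sound of *fes* is /s/ (a sibilant), it takes -lim, giving *feslim*.

fekfuwivpu, feslim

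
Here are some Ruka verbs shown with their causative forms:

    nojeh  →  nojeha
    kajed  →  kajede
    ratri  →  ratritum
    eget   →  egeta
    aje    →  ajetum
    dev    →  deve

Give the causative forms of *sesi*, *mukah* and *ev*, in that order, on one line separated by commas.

Looking at the final sound of each stem: -a when the stem ends in a voiceless consonant (*nojeh*, *eget*); -e when the stem ends in a voiced consonant (*kajed*, *dev*); -tum when the stem ends in a vowel (*ratri*, *aje*).
*sesi*: final sound = /i/, a vowel → -tum → *sesitum*.
*mukah* — final sound /h/ (a voiceless consonant) → -a → *mukaha*.
*ev*: final sound = /v/, a voiced consonant → -e → *eve*.

sesitum, mukaha, eve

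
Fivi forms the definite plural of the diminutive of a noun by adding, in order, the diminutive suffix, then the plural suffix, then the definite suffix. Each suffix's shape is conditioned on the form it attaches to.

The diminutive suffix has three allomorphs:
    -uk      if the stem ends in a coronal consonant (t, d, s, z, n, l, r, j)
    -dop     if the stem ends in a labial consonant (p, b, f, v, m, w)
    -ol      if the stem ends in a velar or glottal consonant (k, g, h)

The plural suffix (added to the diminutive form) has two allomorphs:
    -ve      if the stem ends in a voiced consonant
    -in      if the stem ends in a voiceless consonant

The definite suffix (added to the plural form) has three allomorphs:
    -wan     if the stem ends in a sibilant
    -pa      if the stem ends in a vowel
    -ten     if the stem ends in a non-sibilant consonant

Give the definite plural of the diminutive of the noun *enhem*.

Since the final consonant of *enhem* is /m/ (labial), it takes -dop, giving *enhemdop*.
The final consonant of the diminutive form *enhemdop* is /p/, which is voiceless, so the plural suffix is -in, giving *enhemdopin*.
The final sound of the plural form *enhemdopin* is /n/, which is a non-sibilant consonant, so the definite suffix is -ten, giving *enhemdopinten*.

enhemdopinten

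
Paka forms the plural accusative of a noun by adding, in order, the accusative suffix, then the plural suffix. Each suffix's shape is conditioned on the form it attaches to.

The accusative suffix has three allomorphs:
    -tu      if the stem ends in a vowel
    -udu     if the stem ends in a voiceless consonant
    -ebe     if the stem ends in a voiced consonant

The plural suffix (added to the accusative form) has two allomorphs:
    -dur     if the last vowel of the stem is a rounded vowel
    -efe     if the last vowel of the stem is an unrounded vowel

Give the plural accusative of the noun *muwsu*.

muwsutudur

*muwsu* — final sound /u/ (a vowel) → -tu → *muwsutu*.
The accusative form *muwsutu*: last vowel = /u/, a rounded vowel → -dur → *muwsutudur*.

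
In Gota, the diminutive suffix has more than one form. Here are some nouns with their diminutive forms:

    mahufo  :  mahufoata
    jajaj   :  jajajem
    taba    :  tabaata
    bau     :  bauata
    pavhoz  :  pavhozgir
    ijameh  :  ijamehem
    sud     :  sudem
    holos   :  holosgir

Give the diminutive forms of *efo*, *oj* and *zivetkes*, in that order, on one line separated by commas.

The alternation tracks the final sound of the stem — -gir when the stem ends in a sibilant (*pavhoz*, *holos*); -em when the stem ends in a non-sibilant consonant (*jajaj*, *ijameh*, *sud*); -ata when the stem ends in a vowel (*mahufo*, *taba*, *bau*).
The final sound of *efo* is /o/, which is a vowel, so the suffix is -ata, giving *efoata*.
*oj*: final sound = /j/, a non-sibilant consonant → -em → *ojem*.
The final sound of *zivetkes* is /s/, which is a sibilant, so the suffix is -gir, giving *zivetkesgir*.

efoata, ojem, zivetkesgir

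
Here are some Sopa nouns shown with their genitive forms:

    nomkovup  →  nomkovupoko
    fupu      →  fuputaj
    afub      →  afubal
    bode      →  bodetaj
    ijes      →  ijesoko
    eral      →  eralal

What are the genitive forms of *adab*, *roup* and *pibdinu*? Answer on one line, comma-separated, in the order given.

The alternation tracks the final sound of the stem — -oko when the stem ends in a voiceless consonant (*nomkovup*, *ijes*); -al when the stem ends in a voiced consonant (*afub*, *eral*); -taj when the stem ends in a vowel (*fupu*, *bode*).
*adab* — final sound /b/ (a voiced consonant) → -al → *adabal*.
*roup* — final sound /p/ (a voiceless consonant) → -oko → *roupoko*.
*pibdinu* — final sound /u/ (a vowel) → -taj → *pibdinutaj*.

adabal, roupoko, pibdinutaj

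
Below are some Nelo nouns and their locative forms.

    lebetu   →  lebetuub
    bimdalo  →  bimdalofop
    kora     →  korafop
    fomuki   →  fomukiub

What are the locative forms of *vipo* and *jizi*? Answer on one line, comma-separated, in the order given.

vipofop, jiziub

Looking at the last vowel of each stem: -ub when the last vowel of the stem is a high vowel (*lebetu*, *fomuki*); -fop when the last vowel of the stem is a non-high vowel (*bimdalo*, *kora*).
*vipo* — last vowel /o/ (a non-high vowel) → -fop → *vipofop*.
*jizi* — last vowel /i/ (a high vowel) → -ub → *jiziub*.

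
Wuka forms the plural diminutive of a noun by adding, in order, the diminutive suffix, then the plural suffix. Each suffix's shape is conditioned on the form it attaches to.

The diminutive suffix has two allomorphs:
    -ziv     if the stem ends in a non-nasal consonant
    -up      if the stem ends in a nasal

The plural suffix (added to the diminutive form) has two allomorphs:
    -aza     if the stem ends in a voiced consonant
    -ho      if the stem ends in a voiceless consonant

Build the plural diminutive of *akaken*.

*akaken* — final consonant /n/ (a nasal) → -up → *akakenup*.
Since the final consonant of the diminutive form *akakenup* is /p/ (voiceless), it takes -ho, giving *akakenupho*.

akakenupho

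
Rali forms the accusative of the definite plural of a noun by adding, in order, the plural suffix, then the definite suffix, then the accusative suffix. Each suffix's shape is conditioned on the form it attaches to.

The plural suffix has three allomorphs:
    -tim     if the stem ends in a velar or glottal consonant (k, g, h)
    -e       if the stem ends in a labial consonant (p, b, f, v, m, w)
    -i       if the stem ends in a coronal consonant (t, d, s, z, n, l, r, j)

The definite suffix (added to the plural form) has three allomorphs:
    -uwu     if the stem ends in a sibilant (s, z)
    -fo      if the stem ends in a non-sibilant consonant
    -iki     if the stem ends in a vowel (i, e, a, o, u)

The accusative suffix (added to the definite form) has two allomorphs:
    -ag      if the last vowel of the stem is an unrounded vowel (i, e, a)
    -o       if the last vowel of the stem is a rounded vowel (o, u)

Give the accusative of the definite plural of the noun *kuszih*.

kuszihtimfoo

Since the final consonant of *kuszih* is /h/ (velar/glottal), it takes -tim, giving *kuszihtim*.
Since the final sound of the plural form *kuszihtim* is /m/ (a non-sibilant consonant), it takes -fo, giving *kuszihtimfo*.
Since the last vowel of the definite form *kuszihtimfo* is /o/ (a rounded vowel), it takes -o, giving *kuszihtimfoo*.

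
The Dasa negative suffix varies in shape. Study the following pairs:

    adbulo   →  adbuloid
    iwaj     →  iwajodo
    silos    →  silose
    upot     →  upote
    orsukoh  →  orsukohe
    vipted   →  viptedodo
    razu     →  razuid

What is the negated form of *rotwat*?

rotwate

The alternation tracks the final sound of the stem — -e when the stem ends in a voiceless consonant (*silos*, *upot*, *orsukoh*); -odo when the stem ends in a voiced consonant (*iwaj*, *vipted*); -id when the stem ends in a vowel (*adbulo*, *razu*).
The final sound of *rotwat* is /t/, which is a voiceless consonant, so the suffix is -e, giving *rotwate*.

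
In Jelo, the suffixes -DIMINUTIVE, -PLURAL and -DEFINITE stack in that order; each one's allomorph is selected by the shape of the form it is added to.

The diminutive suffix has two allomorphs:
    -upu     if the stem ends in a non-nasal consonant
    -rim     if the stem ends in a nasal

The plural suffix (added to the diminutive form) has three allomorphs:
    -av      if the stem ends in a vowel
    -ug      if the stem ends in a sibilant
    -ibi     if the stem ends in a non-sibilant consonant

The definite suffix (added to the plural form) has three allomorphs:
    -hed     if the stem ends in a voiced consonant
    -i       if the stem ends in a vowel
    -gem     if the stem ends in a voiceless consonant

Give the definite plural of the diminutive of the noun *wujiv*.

wujivupuavhed

*wujiv* — final consonant /v/ (non-nasal) → -upu → *wujivupu*.
Since the final sound of the diminutive form *wujivupu* is /u/ (a vowel), it takes -av, giving *wujivupuav*.
Since the final sound of the plural form *wujivupuav* is /v/ (a voiced consonant), it takes -hed, giving *wujivupuavhed*.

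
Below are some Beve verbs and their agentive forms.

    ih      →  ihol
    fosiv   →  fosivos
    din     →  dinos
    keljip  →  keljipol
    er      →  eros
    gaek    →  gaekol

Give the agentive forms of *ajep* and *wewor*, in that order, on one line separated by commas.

The pattern is voicing of the final consonant: -ol when the stem ends in a voiceless consonant (*ih*, *keljip*, *gaek*); -os when the stem ends in a voiced consonant (*fosiv*, *din*, *er*).
*ajep* — final consonant /p/ (voiceless) → -ol → *ajepol*.
Since the final consonant of *wewor* is /r/ (voiced), it takes -os, giving *weworos*.

ajepol, weworos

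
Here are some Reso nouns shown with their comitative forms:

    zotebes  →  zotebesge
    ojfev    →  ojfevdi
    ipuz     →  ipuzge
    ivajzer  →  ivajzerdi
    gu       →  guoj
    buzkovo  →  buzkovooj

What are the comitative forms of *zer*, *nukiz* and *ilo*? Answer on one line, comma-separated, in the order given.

Looking at the final sound of each stem: -ge when the stem ends in a sibilant (*zotebes*, *ipuz*); -di when the stem ends in a non-sibilant consonant (*ojfev*, *ivajzer*); -oj when the stem ends in a vowel (*gu*, *buzkovo*).
The final sound of *zer* is /r/, which is a non-sibilant consonant, so the suffix is -di, giving *zerdi*.
*nukiz*: final sound = /z/, a sibilant → -ge → *nukizge*.
The final sound of *ilo* is /o/, which is a vowel, so the suffix is -oj, giving *ilooj*.

zerdi, nukizge, ilooj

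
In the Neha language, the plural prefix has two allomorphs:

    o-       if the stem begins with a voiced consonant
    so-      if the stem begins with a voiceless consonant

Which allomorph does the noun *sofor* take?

so-

*sofor* — first consonant /s/ (voiceless) → so-.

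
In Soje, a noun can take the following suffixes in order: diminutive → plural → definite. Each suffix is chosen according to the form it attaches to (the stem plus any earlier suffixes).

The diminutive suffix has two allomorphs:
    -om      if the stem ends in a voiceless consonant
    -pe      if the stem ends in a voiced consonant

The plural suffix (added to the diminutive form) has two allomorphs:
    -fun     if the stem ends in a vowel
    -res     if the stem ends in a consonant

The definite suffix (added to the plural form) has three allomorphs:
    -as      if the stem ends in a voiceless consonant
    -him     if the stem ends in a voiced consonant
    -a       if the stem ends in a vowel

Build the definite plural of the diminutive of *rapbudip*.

rapbudipomresas

The final consonant of *rapbudip* is /p/, which is voiceless, so the diminutive suffix is -om, giving *rapbudipom*.
The diminutive form *rapbudipom*: final sound = /m/, a consonant → -res → *rapbudipomres*.
The plural form *rapbudipomres*: final sound = /s/, a voiceless consonant → -as → *rapbudipomresas*.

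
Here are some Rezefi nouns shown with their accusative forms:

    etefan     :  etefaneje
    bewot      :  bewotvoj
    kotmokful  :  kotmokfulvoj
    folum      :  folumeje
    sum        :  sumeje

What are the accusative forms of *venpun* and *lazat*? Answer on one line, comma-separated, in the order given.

Looking at the final consonant of each stem: -eje when the stem ends in a nasal (*etefan*, *folum*, *sum*); -voj when the stem ends in a non-nasal consonant (*bewot*, *kotmokful*).
The final consonant of *venpun* is /n/, which is a nasal, so the suffix is -eje, giving *venpuneje*.
*lazat* — final consonant /t/ (non-nasal) → -voj → *lazatvoj*.

venpuneje, lazatvoj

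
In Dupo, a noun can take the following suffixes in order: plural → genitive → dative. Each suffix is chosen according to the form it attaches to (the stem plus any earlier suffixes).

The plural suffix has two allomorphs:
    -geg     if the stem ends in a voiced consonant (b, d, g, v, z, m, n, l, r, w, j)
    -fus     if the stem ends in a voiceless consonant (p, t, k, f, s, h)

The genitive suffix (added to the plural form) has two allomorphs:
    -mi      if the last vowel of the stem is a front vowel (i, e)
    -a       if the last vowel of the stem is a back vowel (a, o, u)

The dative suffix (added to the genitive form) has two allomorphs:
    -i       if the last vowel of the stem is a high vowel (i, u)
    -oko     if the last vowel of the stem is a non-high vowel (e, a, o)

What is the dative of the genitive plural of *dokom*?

*dokom*: final consonant = /m/, voiced → -geg → *dokomgeg*.
The plural form *dokomgeg* — last vowel /e/ (a front vowel) → -mi → *dokomgegmi*.
The genitive form *dokomgegmi* — last vowel /i/ (a high vowel) → -i → *dokomgegmii*.

dokomgegmii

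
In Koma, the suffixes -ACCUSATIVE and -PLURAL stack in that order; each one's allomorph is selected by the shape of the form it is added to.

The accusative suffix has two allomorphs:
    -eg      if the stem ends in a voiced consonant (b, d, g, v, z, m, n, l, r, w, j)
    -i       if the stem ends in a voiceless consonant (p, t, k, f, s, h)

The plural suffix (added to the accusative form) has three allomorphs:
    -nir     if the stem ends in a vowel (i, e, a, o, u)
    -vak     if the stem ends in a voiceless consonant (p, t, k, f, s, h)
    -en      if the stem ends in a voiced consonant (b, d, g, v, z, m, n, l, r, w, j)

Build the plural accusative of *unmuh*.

unmuhinir

*unmuh* — final consonant /h/ (voiceless) → -i → *unmuhi*.
The final sound of the accusative form *unmuhi* is /i/, which is a vowel, so the plural suffix is -nir, giving *unmuhinir*.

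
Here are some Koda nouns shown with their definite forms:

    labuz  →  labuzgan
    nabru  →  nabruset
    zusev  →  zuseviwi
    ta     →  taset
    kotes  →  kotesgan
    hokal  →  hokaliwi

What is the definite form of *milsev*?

milseviwi

The suffix is conditioned by the final sound: -gan when the stem ends in a sibilant (*labuz*, *kotes*); -iwi when the stem ends in a non-sibilant consonant (*zusev*, *hokal*); -set when the stem ends in a vowel (*nabru*, *ta*).
The final sound of *milsev* is /v/, which is a non-sibilant consonant, so the suffix is -iwi, giving *milseviwi*.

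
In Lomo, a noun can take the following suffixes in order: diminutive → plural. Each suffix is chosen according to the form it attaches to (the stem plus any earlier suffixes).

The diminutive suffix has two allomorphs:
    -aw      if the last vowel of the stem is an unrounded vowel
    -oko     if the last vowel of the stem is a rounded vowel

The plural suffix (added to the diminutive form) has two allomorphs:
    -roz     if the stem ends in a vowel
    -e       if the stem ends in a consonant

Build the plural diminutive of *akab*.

akabawe

Since the last vowel of *akab* is /a/ (an unrounded vowel), it takes -aw, giving *akabaw*.
The diminutive form *akabaw*: final sound = /w/, a consonant → -e → *akabawe*.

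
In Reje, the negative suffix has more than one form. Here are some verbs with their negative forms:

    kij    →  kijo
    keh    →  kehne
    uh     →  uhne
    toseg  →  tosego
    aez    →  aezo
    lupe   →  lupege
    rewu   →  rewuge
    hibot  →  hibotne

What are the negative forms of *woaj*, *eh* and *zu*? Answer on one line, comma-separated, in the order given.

The alternation tracks the final sound of the stem — -ne when the stem ends in a voiceless consonant (*keh*, *uh*, *hibot*); -o when the stem ends in a voiced consonant (*kij*, *toseg*, *aez*); -ge when the stem ends in a vowel (*lupe*, *rewu*).
*woaj*: final sound = /j/, a voiced consonant → -o → *woajo*.
The final sound of *eh* is /h/, which is a voiceless consonant, so the suffix is -ne, giving *ehne*.
Since the final sound of *zu* is /u/ (a vowel), it takes -ge, giving *zuge*.

woajo, ehne, zuge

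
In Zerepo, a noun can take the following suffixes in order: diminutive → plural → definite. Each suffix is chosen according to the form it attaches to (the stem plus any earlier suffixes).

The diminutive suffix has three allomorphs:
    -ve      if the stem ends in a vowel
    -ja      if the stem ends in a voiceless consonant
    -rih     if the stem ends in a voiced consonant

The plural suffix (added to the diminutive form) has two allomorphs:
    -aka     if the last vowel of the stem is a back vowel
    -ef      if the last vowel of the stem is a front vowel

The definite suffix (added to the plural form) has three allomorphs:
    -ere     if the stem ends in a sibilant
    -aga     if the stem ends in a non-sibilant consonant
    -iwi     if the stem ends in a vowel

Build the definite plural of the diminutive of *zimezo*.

The final sound of *zimezo* is /o/, which is a vowel, so the diminutive suffix is -ve, giving *zimezove*.
The diminutive form *zimezove*: last vowel = /e/, a front vowel → -ef → *zimezoveef*.
The plural form *zimezoveef* — final sound /f/ (a non-sibilant consonant) → -aga → *zimezoveefaga*.

zimezoveefaga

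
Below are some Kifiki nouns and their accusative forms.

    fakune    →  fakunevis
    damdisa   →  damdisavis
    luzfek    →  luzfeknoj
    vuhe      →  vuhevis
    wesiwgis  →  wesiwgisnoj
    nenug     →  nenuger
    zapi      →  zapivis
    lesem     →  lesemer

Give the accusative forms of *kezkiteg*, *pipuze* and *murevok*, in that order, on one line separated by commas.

The suffix is conditioned by the final sound: -noj when the stem ends in a voiceless consonant (*luzfek*, *wesiwgis*); -er when the stem ends in a voiced consonant (*nenug*, *lesem*); -vis when the stem ends in a vowel (*fakune*, *damdisa*, *vuhe*, *zapi*).
Since the final sound of *kezkiteg* is /g/ (a voiced consonant), it takes -er, giving *kezkiteger*.
*pipuze* — final sound /e/ (a vowel) → -vis → *pipuzevis*.
*murevok*: final sound = /k/, a voiceless consonant → -noj → *murevoknoj*.

kezkiteger, pipuzevis, murevoknoj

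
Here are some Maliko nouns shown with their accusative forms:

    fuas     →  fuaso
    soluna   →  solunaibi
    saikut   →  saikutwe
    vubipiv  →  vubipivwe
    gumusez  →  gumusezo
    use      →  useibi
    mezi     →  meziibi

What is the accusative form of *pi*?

piibi

The suffix is conditioned by the final sound: -o when the stem ends in a sibilant (*fuas*, *gumusez*); -we when the stem ends in a non-sibilant consonant (*saikut*, *vubipiv*); -ibi when the stem ends in a vowel (*soluna*, *use*, *mezi*).
*pi*: final sound = /i/, a vowel → -ibi → *piibi*.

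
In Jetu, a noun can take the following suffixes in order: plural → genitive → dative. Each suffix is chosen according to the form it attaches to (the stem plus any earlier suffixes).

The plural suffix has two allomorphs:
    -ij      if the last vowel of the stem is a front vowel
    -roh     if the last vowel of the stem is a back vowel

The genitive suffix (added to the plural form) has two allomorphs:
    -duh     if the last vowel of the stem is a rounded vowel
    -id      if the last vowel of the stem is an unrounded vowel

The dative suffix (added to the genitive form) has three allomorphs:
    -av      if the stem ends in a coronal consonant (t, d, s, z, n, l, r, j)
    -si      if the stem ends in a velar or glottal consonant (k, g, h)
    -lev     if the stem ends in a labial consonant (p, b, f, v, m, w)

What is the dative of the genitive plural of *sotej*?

sotejijidav

The last vowel of *sotej* is /e/, which is a front vowel, so the plural suffix is -ij, giving *sotejij*.
The plural form *sotejij* — last vowel /i/ (an unrounded vowel) → -id → *sotejijid*.
The genitive form *sotejijid* — final consonant /d/ (coronal) → -av → *sotejijidav*.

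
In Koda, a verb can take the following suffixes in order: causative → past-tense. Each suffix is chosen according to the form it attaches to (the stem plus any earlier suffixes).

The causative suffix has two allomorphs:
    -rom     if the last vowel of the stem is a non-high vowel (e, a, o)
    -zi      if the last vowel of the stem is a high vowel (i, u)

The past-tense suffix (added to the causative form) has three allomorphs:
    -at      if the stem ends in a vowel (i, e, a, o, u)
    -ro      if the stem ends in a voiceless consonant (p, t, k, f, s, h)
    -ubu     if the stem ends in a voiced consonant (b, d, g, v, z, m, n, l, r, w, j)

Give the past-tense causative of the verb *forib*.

*forib* — last vowel /i/ (a high vowel) → -zi → *foribzi*.
The causative form *foribzi* — final sound /i/ (a vowel) → -at → *foribziat*.

foribziat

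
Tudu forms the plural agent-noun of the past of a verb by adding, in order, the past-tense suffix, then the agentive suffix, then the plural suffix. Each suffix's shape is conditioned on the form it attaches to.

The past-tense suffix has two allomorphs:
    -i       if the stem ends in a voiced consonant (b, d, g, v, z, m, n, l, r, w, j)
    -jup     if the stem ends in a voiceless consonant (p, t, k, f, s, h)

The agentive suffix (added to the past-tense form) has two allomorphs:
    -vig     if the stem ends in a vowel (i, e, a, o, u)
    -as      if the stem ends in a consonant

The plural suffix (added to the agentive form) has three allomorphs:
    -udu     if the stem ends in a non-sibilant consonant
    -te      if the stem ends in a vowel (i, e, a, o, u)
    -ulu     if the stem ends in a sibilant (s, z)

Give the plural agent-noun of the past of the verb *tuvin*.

tuvinivigudu

*tuvin*: final consonant = /n/, voiced → -i → *tuvini*.
The past-tense form *tuvini*: final sound = /i/, a vowel → -vig → *tuvinivig*.
The agentive form *tuvinivig* — final sound /g/ (a non-sibilant consonant) → -udu → *tuvinivigudu*.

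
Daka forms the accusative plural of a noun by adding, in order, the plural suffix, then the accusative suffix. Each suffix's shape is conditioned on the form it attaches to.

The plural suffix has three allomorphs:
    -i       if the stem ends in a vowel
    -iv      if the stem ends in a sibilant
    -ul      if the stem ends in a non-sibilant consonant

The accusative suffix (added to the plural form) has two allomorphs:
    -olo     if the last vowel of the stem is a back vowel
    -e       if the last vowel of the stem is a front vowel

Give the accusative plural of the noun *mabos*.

mabosive

Since the final sound of *mabos* is /s/ (a sibilant), it takes -iv, giving *mabosiv*.
The plural form *mabosiv*: last vowel = /i/, a front vowel → -e → *mabosive*.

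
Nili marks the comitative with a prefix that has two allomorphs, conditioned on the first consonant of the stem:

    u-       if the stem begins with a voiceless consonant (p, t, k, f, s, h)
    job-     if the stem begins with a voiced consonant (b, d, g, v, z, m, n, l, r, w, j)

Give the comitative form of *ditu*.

jobditu

*ditu*: first consonant = /d/, voiced → job- → *jobditu*.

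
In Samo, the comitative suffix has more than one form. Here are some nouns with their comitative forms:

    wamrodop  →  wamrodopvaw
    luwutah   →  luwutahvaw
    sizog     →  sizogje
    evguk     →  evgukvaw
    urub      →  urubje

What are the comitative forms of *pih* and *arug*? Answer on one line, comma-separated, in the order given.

Looking at the final consonant of each stem: -vaw when the stem ends in a voiceless consonant (*wamrodop*, *luwutah*, *evguk*); -je when the stem ends in a voiced consonant (*sizog*, *urub*).
Since the final consonant of *pih* is /h/ (voiceless), it takes -vaw, giving *pihvaw*.
*arug* — final consonant /g/ (voiced) → -je → *arugje*.

pihvaw, arugje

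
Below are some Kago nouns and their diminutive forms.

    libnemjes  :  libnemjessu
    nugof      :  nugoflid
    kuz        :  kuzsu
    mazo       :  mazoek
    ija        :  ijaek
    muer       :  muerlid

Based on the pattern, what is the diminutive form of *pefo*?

pefoek

The suffix is conditioned by the final sound: -su when the stem ends in a sibilant (*libnemjes*, *kuz*); -lid when the stem ends in a non-sibilant consonant (*nugof*, *muer*); -ek when the stem ends in a vowel (*mazo*, *ija*).
*pefo*: final sound = /o/, a vowel → -ek → *pefoek*.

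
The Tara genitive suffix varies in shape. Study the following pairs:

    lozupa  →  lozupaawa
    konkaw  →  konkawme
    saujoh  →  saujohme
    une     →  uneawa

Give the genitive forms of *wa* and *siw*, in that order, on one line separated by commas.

waawa, siwme

The suffix is conditioned by the final sound: -me when the stem ends in a consonant (*konkaw*, *saujoh*); -awa when the stem ends in a vowel (*lozupa*, *une*).
The final sound of *wa* is /a/, which is a vowel, so the suffix is -awa, giving *waawa*.
*siw*: final sound = /w/, a consonant → -me → *siwme*.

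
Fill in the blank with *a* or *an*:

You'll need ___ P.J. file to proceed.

a

The indefinite article is chosen by the initial *sound* of the following word, not its spelling.
The initialism *P.J.* is read letter by letter; the first letter, P, is pronounced /piː/, which begins with a consonant sound.
So the article is *a*: You'll need a P.J. file to proceed.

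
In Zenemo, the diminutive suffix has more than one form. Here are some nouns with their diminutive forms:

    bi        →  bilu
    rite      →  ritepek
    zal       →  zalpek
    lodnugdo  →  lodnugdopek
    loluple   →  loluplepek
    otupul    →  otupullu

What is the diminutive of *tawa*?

tawapek

The pattern is height harmony: -lu when the last vowel of the stem is a high vowel (*bi*, *otupul*); -pek when the last vowel of the stem is a non-high vowel (*rite*, *zal*, *lodnugdo*, *loluple*).
The last vowel of *tawa* is /a/, which is a non-high vowel, so the suffix is -pek, giving *tawapek*.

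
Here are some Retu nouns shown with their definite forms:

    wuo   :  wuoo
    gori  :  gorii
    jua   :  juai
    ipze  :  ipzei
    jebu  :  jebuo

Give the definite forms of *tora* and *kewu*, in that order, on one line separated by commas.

The pattern is rounding harmony: -o when the last vowel of the stem is a rounded vowel (*wuo*, *jebu*); -i when the last vowel of the stem is an unrounded vowel (*gori*, *jua*, *ipze*).
The last vowel of *tora* is /a/, which is an unrounded vowel, so the suffix is -i, giving *torai*.
*kewu* — last vowel /u/ (a rounded vowel) → -o → *kewuo*.

torai, kewuo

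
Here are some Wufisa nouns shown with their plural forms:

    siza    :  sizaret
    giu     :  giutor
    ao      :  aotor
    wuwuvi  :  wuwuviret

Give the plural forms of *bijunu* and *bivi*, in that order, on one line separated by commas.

The pattern is rounding harmony: -tor when the last vowel of the stem is a rounded vowel (*giu*, *ao*); -ret when the last vowel of the stem is an unrounded vowel (*siza*, *wuwuvi*).
*bijunu* — last vowel /u/ (a rounded vowel) → -tor → *bijunutor*.
*bivi* — last vowel /i/ (an unrounded vowel) → -ret → *biviret*.

bijunutor, biviret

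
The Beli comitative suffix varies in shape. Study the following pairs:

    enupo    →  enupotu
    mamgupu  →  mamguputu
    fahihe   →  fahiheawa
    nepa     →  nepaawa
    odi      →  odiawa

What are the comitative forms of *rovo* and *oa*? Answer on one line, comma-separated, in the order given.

The alternation tracks the last vowel of the stem — -tu when the last vowel of the stem is a rounded vowel (*enupo*, *mamgupu*); -awa when the last vowel of the stem is an unrounded vowel (*fahihe*, *nepa*, *odi*).
*rovo*: last vowel = /o/, a rounded vowel → -tu → *rovotu*.
*oa*: last vowel = /a/, an unrounded vowel → -awa → *oaawa*.

rovotu, oaawa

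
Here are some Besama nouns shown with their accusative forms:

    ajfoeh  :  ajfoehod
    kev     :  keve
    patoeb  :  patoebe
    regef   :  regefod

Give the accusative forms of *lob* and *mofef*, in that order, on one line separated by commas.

lobe, mofefod

The suffix is conditioned by the final consonant: -od when the stem ends in a voiceless consonant (*ajfoeh*, *regef*); -e when the stem ends in a voiced consonant (*kev*, *patoeb*).
*lob*: final consonant = /b/, voiced → -e → *lobe*.
*mofef*: final consonant = /f/, voiceless → -od → *mofefod*.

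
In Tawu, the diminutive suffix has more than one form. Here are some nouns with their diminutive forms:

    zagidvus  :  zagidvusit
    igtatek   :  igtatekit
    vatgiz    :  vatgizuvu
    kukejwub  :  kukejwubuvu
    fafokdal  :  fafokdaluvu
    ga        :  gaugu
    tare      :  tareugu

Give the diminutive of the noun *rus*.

The suffix is conditioned by the final sound: -it when the stem ends in a voiceless consonant (*zagidvus*, *igtatek*); -uvu when the stem ends in a voiced consonant (*vatgiz*, *kukejwub*, *fafokdal*); -ugu when the stem ends in a vowel (*ga*, *tare*).
Since the final sound of *rus* is /s/ (a voiceless consonant), it takes -it, giving *rusit*.

rusit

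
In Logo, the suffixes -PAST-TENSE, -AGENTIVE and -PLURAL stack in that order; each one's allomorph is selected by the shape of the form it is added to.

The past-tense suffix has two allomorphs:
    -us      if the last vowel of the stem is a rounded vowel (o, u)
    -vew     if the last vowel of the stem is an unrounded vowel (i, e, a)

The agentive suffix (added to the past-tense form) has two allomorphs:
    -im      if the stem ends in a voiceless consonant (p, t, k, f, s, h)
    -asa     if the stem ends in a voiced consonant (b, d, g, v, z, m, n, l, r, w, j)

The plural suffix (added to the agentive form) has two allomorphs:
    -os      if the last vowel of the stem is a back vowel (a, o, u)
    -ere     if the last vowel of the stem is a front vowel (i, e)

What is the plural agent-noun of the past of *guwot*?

guwotusimere

*guwot* — last vowel /o/ (a rounded vowel) → -us → *guwotus*.
The final consonant of the past-tense form *guwotus* is /s/, which is voiceless, so the agentive suffix is -im, giving *guwotusim*.
The last vowel of the agentive form *guwotusim* is /i/, which is a front vowel, so the plural suffix is -ere, giving *guwotusimere*.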